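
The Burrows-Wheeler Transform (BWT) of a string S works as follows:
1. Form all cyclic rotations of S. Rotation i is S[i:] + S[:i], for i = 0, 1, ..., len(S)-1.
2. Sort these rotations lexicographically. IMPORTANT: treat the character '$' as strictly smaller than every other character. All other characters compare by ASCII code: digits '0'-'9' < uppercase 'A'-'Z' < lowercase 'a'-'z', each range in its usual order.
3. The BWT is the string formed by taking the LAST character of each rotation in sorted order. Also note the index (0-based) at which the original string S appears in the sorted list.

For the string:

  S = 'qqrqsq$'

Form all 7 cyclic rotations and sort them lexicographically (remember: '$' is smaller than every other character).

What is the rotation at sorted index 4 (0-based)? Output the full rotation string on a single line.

Answer: qsq$qqr

Derivation:
All 7 rotations (rotation i = S[i:]+S[:i]):
  rot[0] = qqrqsq$
  rot[1] = qrqsq$q
  rot[2] = rqsq$qq
  rot[3] = qsq$qqr
  rot[4] = sq$qqrq
  rot[5] = q$qqrqs
  rot[6] = $qqrqsq
Sorted (with $ < everything):
  sorted[0] = $qqrqsq
  sorted[1] = q$qqrqs
  sorted[2] = qqrqsq$
  sorted[3] = qrqsq$q
  sorted[4] = qsq$qqr
  sorted[5] = rqsq$qq
  sorted[6] = sq$qqrq
sorted[4] = qsq$qqr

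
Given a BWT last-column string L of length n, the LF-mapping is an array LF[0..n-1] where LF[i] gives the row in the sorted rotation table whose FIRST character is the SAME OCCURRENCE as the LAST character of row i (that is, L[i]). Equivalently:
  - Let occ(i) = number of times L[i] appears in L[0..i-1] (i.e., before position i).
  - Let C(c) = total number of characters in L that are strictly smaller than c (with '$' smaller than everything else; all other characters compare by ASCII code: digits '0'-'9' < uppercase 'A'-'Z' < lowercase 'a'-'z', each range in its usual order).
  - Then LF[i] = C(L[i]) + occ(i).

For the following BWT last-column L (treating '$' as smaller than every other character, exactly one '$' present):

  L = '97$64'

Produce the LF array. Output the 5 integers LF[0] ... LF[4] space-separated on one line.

Answer: 4 3 0 2 1

Derivation:
Char counts: '$':1, '4':1, '6':1, '7':1, '9':1
C (first-col start): C('$')=0, C('4')=1, C('6')=2, C('7')=3, C('9')=4
L[0]='9': occ=0, LF[0]=C('9')+0=4+0=4
L[1]='7': occ=0, LF[1]=C('7')+0=3+0=3
L[2]='$': occ=0, LF[2]=C('$')+0=0+0=0
L[3]='6': occ=0, LF[3]=C('6')+0=2+0=2
L[4]='4': occ=0, LF[4]=C('4')+0=1+0=1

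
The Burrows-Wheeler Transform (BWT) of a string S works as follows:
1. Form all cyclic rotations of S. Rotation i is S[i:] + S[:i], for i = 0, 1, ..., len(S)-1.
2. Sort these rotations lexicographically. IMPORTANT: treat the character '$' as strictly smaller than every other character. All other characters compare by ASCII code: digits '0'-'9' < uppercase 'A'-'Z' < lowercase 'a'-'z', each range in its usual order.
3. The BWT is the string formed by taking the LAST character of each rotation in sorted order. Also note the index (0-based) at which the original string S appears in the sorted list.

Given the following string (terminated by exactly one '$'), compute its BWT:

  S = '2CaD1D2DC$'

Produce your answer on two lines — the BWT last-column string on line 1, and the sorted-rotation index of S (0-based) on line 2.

All 10 rotations (rotation i = S[i:]+S[:i]):
  rot[0] = 2CaD1D2DC$
  rot[1] = CaD1D2DC$2
  rot[2] = aD1D2DC$2C
  rot[3] = D1D2DC$2Ca
  rot[4] = 1D2DC$2CaD
  rot[5] = D2DC$2CaD1
  rot[6] = 2DC$2CaD1D
  rot[7] = DC$2CaD1D2
  rot[8] = C$2CaD1D2D
  rot[9] = $2CaD1D2DC
Sorted (with $ < everything):
  sorted[0] = $2CaD1D2DC  (last char: 'C')
  sorted[1] = 1D2DC$2CaD  (last char: 'D')
  sorted[2] = 2CaD1D2DC$  (last char: '$')
  sorted[3] = 2DC$2CaD1D  (last char: 'D')
  sorted[4] = C$2CaD1D2D  (last char: 'D')
  sorted[5] = CaD1D2DC$2  (last char: '2')
  sorted[6] = D1D2DC$2Ca  (last char: 'a')
  sorted[7] = D2DC$2CaD1  (last char: '1')
  sorted[8] = DC$2CaD1D2  (last char: '2')
  sorted[9] = aD1D2DC$2C  (last char: 'C')
Last column: CD$DD2a12C
Original string S is at sorted index 2

Answer: CD$DD2a12C
2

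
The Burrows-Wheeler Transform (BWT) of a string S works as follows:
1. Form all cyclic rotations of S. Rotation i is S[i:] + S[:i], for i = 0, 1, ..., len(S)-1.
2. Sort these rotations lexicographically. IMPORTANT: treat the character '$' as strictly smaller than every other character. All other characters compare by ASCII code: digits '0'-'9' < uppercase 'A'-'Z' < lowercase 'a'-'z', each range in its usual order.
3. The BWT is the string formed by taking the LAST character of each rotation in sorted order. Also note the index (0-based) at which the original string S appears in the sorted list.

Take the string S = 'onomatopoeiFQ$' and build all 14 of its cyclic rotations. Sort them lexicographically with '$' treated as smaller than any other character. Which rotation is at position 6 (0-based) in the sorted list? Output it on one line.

Answer: matopoeiFQ$ono

Derivation:
All 14 rotations (rotation i = S[i:]+S[:i]):
  rot[0] = onomatopoeiFQ$
  rot[1] = nomatopoeiFQ$o
  rot[2] = omatopoeiFQ$on
  rot[3] = matopoeiFQ$ono
  rot[4] = atopoeiFQ$onom
  rot[5] = topoeiFQ$onoma
  rot[6] = opoeiFQ$onomat
  rot[7] = poeiFQ$onomato
  rot[8] = oeiFQ$onomatop
  rot[9] = eiFQ$onomatopo
  rot[10] = iFQ$onomatopoe
  rot[11] = FQ$onomatopoei
  rot[12] = Q$onomatopoeiF
  rot[13] = $onomatopoeiFQ
Sorted (with $ < everything):
  sorted[0] = $onomatopoeiFQ
  sorted[1] = FQ$onomatopoei
  sorted[2] = Q$onomatopoeiF
  sorted[3] = atopoeiFQ$onom
  sorted[4] = eiFQ$onomatopo
  sorted[5] = iFQ$onomatopoe
  sorted[6] = matopoeiFQ$ono
  sorted[7] = nomatopoeiFQ$o
  sorted[8] = oeiFQ$onomatop
  sorted[9] = omatopoeiFQ$on
  sorted[10] = onomatopoeiFQ$
  sorted[11] = opoeiFQ$onomat
  sorted[12] = poeiFQ$onomato
  sorted[13] = topoeiFQ$onoma
sorted[6] = matopoeiFQ$ono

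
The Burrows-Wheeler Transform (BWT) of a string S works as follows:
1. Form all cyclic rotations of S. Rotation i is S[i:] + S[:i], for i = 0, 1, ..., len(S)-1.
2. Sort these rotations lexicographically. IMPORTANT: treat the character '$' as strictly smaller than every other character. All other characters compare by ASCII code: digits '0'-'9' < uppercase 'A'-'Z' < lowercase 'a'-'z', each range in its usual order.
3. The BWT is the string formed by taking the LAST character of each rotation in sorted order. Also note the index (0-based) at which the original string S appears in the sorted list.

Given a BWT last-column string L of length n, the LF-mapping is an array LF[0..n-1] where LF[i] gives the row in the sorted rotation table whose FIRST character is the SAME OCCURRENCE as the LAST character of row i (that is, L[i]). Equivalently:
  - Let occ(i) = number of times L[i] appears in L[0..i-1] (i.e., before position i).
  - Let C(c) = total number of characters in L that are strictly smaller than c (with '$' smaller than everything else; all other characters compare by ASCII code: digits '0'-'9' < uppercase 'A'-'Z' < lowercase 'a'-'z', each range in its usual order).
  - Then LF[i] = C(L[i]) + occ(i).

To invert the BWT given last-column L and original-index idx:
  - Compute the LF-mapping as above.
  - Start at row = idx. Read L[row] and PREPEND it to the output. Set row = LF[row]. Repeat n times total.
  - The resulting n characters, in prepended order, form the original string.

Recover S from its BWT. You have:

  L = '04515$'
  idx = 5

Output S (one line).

Answer: 55140$

Derivation:
LF mapping: 1 3 4 2 5 0
Walk LF starting at row 5, prepending L[row]:
  step 1: row=5, L[5]='$', prepend. Next row=LF[5]=0
  step 2: row=0, L[0]='0', prepend. Next row=LF[0]=1
  step 3: row=1, L[1]='4', prepend. Next row=LF[1]=3
  step 4: row=3, L[3]='1', prepend. Next row=LF[3]=2
  step 5: row=2, L[2]='5', prepend. Next row=LF[2]=4
  step 6: row=4, L[4]='5', prepend. Next row=LF[4]=5
Reversed output: 55140$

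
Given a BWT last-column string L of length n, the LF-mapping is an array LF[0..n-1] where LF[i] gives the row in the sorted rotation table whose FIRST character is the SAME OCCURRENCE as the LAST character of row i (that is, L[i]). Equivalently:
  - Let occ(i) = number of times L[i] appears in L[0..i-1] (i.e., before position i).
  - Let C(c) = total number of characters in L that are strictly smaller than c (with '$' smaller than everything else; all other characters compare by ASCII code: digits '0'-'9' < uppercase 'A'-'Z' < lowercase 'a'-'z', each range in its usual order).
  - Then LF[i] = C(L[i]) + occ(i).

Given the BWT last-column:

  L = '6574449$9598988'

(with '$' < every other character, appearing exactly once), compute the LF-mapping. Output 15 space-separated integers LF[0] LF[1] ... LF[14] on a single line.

Char counts: '$':1, '4':3, '5':2, '6':1, '7':1, '8':3, '9':4
C (first-col start): C('$')=0, C('4')=1, C('5')=4, C('6')=6, C('7')=7, C('8')=8, C('9')=11
L[0]='6': occ=0, LF[0]=C('6')+0=6+0=6
L[1]='5': occ=0, LF[1]=C('5')+0=4+0=4
L[2]='7': occ=0, LF[2]=C('7')+0=7+0=7
L[3]='4': occ=0, LF[3]=C('4')+0=1+0=1
L[4]='4': occ=1, LF[4]=C('4')+1=1+1=2
L[5]='4': occ=2, LF[5]=C('4')+2=1+2=3
L[6]='9': occ=0, LF[6]=C('9')+0=11+0=11
L[7]='$': occ=0, LF[7]=C('$')+0=0+0=0
L[8]='9': occ=1, LF[8]=C('9')+1=11+1=12
L[9]='5': occ=1, LF[9]=C('5')+1=4+1=5
L[10]='9': occ=2, LF[10]=C('9')+2=11+2=13
L[11]='8': occ=0, LF[11]=C('8')+0=8+0=8
L[12]='9': occ=3, LF[12]=C('9')+3=11+3=14
L[13]='8': occ=1, LF[13]=C('8')+1=8+1=9
L[14]='8': occ=2, LF[14]=C('8')+2=8+2=10

Answer: 6 4 7 1 2 3 11 0 12 5 13 8 14 9 10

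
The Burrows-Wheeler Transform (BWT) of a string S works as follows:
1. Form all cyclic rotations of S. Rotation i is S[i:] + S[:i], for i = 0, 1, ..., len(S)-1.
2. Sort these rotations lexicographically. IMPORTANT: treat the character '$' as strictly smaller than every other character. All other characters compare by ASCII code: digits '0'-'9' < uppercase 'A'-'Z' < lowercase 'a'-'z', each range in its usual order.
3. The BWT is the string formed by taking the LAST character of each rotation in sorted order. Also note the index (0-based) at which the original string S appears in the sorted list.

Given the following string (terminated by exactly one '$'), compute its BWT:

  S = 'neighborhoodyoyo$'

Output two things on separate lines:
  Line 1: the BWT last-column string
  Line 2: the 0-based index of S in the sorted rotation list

All 17 rotations (rotation i = S[i:]+S[:i]):
  rot[0] = neighborhoodyoyo$
  rot[1] = eighborhoodyoyo$n
  rot[2] = ighborhoodyoyo$ne
  rot[3] = ghborhoodyoyo$nei
  rot[4] = hborhoodyoyo$neig
  rot[5] = borhoodyoyo$neigh
  rot[6] = orhoodyoyo$neighb
  rot[7] = rhoodyoyo$neighbo
  rot[8] = hoodyoyo$neighbor
  rot[9] = oodyoyo$neighborh
  rot[10] = odyoyo$neighborho
  rot[11] = dyoyo$neighborhoo
  rot[12] = yoyo$neighborhood
  rot[13] = oyo$neighborhoody
  rot[14] = yo$neighborhoodyo
  rot[15] = o$neighborhoodyoy
  rot[16] = $neighborhoodyoyo
Sorted (with $ < everything):
  sorted[0] = $neighborhoodyoyo  (last char: 'o')
  sorted[1] = borhoodyoyo$neigh  (last char: 'h')
  sorted[2] = dyoyo$neighborhoo  (last char: 'o')
  sorted[3] = eighborhoodyoyo$n  (last char: 'n')
  sorted[4] = ghborhoodyoyo$nei  (last char: 'i')
  sorted[5] = hborhoodyoyo$neig  (last char: 'g')
  sorted[6] = hoodyoyo$neighbor  (last char: 'r')
  sorted[7] = ighborhoodyoyo$ne  (last char: 'e')
  sorted[8] = neighborhoodyoyo$  (last char: '$')
  sorted[9] = o$neighborhoodyoy  (last char: 'y')
  sorted[10] = odyoyo$neighborho  (last char: 'o')
  sorted[11] = oodyoyo$neighborh  (last char: 'h')
  sorted[12] = orhoodyoyo$neighb  (last char: 'b')
  sorted[13] = oyo$neighborhoody  (last char: 'y')
  sorted[14] = rhoodyoyo$neighbo  (last char: 'o')
  sorted[15] = yo$neighborhoodyo  (last char: 'o')
  sorted[16] = yoyo$neighborhood  (last char: 'd')
Last column: ohonigre$yohbyood
Original string S is at sorted index 8

Answer: ohonigre$yohbyood
8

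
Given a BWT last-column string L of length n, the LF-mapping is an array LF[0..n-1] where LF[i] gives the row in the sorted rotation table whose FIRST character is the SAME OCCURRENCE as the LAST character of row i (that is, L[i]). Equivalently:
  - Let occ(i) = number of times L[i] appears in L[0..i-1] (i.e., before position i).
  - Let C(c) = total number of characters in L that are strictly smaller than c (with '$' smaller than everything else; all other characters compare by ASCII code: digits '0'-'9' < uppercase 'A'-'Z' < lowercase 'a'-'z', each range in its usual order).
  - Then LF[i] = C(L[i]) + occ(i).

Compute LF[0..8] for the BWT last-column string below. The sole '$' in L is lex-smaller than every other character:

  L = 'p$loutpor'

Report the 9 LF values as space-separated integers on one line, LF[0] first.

Char counts: '$':1, 'l':1, 'o':2, 'p':2, 'r':1, 't':1, 'u':1
C (first-col start): C('$')=0, C('l')=1, C('o')=2, C('p')=4, C('r')=6, C('t')=7, C('u')=8
L[0]='p': occ=0, LF[0]=C('p')+0=4+0=4
L[1]='$': occ=0, LF[1]=C('$')+0=0+0=0
L[2]='l': occ=0, LF[2]=C('l')+0=1+0=1
L[3]='o': occ=0, LF[3]=C('o')+0=2+0=2
L[4]='u': occ=0, LF[4]=C('u')+0=8+0=8
L[5]='t': occ=0, LF[5]=C('t')+0=7+0=7
L[6]='p': occ=1, LF[6]=C('p')+1=4+1=5
L[7]='o': occ=1, LF[7]=C('o')+1=2+1=3
L[8]='r': occ=0, LF[8]=C('r')+0=6+0=6

Answer: 4 0 1 2 8 7 5 3 6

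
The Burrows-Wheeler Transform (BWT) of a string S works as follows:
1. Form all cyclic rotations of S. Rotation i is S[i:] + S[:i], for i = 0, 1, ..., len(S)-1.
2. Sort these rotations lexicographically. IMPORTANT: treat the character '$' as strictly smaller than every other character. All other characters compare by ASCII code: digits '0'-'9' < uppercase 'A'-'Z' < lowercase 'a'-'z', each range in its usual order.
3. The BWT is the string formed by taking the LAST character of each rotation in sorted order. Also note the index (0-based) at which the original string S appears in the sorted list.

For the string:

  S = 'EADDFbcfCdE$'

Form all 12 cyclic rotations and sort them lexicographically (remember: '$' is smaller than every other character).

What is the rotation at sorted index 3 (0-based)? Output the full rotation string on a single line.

All 12 rotations (rotation i = S[i:]+S[:i]):
  rot[0] = EADDFbcfCdE$
  rot[1] = ADDFbcfCdE$E
  rot[2] = DDFbcfCdE$EA
  rot[3] = DFbcfCdE$EAD
  rot[4] = FbcfCdE$EADD
  rot[5] = bcfCdE$EADDF
  rot[6] = cfCdE$EADDFb
  rot[7] = fCdE$EADDFbc
  rot[8] = CdE$EADDFbcf
  rot[9] = dE$EADDFbcfC
  rot[10] = E$EADDFbcfCd
  rot[11] = $EADDFbcfCdE
Sorted (with $ < everything):
  sorted[0] = $EADDFbcfCdE
  sorted[1] = ADDFbcfCdE$E
  sorted[2] = CdE$EADDFbcf
  sorted[3] = DDFbcfCdE$EA
  sorted[4] = DFbcfCdE$EAD
  sorted[5] = E$EADDFbcfCd
  sorted[6] = EADDFbcfCdE$
  sorted[7] = FbcfCdE$EADD
  sorted[8] = bcfCdE$EADDF
  sorted[9] = cfCdE$EADDFb
  sorted[10] = dE$EADDFbcfC
  sorted[11] = fCdE$EADDFbc
sorted[3] = DDFbcfCdE$EA

Answer: DDFbcfCdE$EA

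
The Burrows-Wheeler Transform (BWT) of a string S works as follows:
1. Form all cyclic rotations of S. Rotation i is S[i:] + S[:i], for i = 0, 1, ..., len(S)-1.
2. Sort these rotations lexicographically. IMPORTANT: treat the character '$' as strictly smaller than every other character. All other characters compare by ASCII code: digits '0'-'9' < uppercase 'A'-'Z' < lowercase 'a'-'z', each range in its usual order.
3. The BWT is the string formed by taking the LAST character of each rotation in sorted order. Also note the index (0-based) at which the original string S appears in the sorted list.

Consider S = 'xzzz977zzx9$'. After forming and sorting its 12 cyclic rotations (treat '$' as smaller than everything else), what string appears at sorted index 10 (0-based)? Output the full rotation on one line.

All 12 rotations (rotation i = S[i:]+S[:i]):
  rot[0] = xzzz977zzx9$
  rot[1] = zzz977zzx9$x
  rot[2] = zz977zzx9$xz
  rot[3] = z977zzx9$xzz
  rot[4] = 977zzx9$xzzz
  rot[5] = 77zzx9$xzzz9
  rot[6] = 7zzx9$xzzz97
  rot[7] = zzx9$xzzz977
  rot[8] = zx9$xzzz977z
  rot[9] = x9$xzzz977zz
  rot[10] = 9$xzzz977zzx
  rot[11] = $xzzz977zzx9
Sorted (with $ < everything):
  sorted[0] = $xzzz977zzx9
  sorted[1] = 77zzx9$xzzz9
  sorted[2] = 7zzx9$xzzz97
  sorted[3] = 9$xzzz977zzx
  sorted[4] = 977zzx9$xzzz
  sorted[5] = x9$xzzz977zz
  sorted[6] = xzzz977zzx9$
  sorted[7] = z977zzx9$xzz
  sorted[8] = zx9$xzzz977z
  sorted[9] = zz977zzx9$xz
  sorted[10] = zzx9$xzzz977
  sorted[11] = zzz977zzx9$x
sorted[10] = zzx9$xzzz977

Answer: zzx9$xzzz977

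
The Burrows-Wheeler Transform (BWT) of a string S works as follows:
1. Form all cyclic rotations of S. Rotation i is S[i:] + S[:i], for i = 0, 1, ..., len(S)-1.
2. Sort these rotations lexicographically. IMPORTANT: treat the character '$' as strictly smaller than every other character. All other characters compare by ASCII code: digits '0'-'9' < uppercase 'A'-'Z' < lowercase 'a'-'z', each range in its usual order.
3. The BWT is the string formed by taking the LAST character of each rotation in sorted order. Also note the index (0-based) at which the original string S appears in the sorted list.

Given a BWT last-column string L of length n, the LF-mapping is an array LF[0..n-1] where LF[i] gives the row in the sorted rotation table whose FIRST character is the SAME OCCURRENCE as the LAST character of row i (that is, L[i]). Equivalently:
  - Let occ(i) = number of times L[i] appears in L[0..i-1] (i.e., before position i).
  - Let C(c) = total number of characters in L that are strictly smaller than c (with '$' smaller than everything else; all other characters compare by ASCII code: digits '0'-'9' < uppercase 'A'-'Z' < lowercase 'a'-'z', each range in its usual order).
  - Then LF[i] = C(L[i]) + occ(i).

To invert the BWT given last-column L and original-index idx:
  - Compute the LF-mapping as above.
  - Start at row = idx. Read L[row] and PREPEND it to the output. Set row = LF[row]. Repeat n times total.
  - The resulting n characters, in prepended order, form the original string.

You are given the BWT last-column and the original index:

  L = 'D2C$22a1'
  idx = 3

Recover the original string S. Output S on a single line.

LF mapping: 6 2 5 0 3 4 7 1
Walk LF starting at row 3, prepending L[row]:
  step 1: row=3, L[3]='$', prepend. Next row=LF[3]=0
  step 2: row=0, L[0]='D', prepend. Next row=LF[0]=6
  step 3: row=6, L[6]='a', prepend. Next row=LF[6]=7
  step 4: row=7, L[7]='1', prepend. Next row=LF[7]=1
  step 5: row=1, L[1]='2', prepend. Next row=LF[1]=2
  step 6: row=2, L[2]='C', prepend. Next row=LF[2]=5
  step 7: row=5, L[5]='2', prepend. Next row=LF[5]=4
  step 8: row=4, L[4]='2', prepend. Next row=LF[4]=3
Reversed output: 22C21aD$

Answer: 22C21aD$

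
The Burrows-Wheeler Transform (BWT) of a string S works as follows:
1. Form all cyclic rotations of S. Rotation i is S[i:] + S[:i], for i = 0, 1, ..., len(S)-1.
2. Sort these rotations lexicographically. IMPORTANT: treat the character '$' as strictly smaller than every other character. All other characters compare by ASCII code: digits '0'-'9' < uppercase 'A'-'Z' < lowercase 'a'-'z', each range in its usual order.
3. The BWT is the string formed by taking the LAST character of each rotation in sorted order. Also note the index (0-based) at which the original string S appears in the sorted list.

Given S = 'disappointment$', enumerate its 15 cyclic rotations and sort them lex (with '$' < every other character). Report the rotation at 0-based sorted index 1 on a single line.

Answer: appointment$dis

Derivation:
All 15 rotations (rotation i = S[i:]+S[:i]):
  rot[0] = disappointment$
  rot[1] = isappointment$d
  rot[2] = sappointment$di
  rot[3] = appointment$dis
  rot[4] = ppointment$disa
  rot[5] = pointment$disap
  rot[6] = ointment$disapp
  rot[7] = intment$disappo
  rot[8] = ntment$disappoi
  rot[9] = tment$disappoin
  rot[10] = ment$disappoint
  rot[11] = ent$disappointm
  rot[12] = nt$disappointme
  rot[13] = t$disappointmen
  rot[14] = $disappointment
Sorted (with $ < everything):
  sorted[0] = $disappointment
  sorted[1] = appointment$dis
  sorted[2] = disappointment$
  sorted[3] = ent$disappointm
  sorted[4] = intment$disappo
  sorted[5] = isappointment$d
  sorted[6] = ment$disappoint
  sorted[7] = nt$disappointme
  sorted[8] = ntment$disappoi
  sorted[9] = ointment$disapp
  sorted[10] = pointment$disap
  sorted[11] = ppointment$disa
  sorted[12] = sappointment$di
  sorted[13] = t$disappointmen
  sorted[14] = tment$disappoin
sorted[1] = appointment$dis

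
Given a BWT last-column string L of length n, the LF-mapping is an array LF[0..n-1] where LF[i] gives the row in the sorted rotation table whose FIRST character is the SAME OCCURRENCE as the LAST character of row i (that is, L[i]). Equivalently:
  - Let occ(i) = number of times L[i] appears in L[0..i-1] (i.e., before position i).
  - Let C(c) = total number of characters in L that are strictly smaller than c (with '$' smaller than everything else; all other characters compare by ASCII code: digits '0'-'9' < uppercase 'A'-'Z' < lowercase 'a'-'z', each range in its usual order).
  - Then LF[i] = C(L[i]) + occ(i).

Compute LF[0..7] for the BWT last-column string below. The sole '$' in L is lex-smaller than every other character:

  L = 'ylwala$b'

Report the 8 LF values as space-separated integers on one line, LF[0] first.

Char counts: '$':1, 'a':2, 'b':1, 'l':2, 'w':1, 'y':1
C (first-col start): C('$')=0, C('a')=1, C('b')=3, C('l')=4, C('w')=6, C('y')=7
L[0]='y': occ=0, LF[0]=C('y')+0=7+0=7
L[1]='l': occ=0, LF[1]=C('l')+0=4+0=4
L[2]='w': occ=0, LF[2]=C('w')+0=6+0=6
L[3]='a': occ=0, LF[3]=C('a')+0=1+0=1
L[4]='l': occ=1, LF[4]=C('l')+1=4+1=5
L[5]='a': occ=1, LF[5]=C('a')+1=1+1=2
L[6]='$': occ=0, LF[6]=C('$')+0=0+0=0
L[7]='b': occ=0, LF[7]=C('b')+0=3+0=3

Answer: 7 4 6 1 5 2 0 3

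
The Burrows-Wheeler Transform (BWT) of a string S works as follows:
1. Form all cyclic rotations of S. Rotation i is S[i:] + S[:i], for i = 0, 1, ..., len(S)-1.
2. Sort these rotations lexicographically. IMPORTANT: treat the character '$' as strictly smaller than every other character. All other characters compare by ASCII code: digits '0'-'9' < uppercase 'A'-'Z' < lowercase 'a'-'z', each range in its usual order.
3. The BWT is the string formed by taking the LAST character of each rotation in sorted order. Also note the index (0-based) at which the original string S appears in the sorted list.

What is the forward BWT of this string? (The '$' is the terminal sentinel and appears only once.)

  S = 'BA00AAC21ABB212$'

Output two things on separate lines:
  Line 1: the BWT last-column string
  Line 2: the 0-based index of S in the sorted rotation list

All 16 rotations (rotation i = S[i:]+S[:i]):
  rot[0] = BA00AAC21ABB212$
  rot[1] = A00AAC21ABB212$B
  rot[2] = 00AAC21ABB212$BA
  rot[3] = 0AAC21ABB212$BA0
  rot[4] = AAC21ABB212$BA00
  rot[5] = AC21ABB212$BA00A
  rot[6] = C21ABB212$BA00AA
  rot[7] = 21ABB212$BA00AAC
  rot[8] = 1ABB212$BA00AAC2
  rot[9] = ABB212$BA00AAC21
  rot[10] = BB212$BA00AAC21A
  rot[11] = B212$BA00AAC21AB
  rot[12] = 212$BA00AAC21ABB
  rot[13] = 12$BA00AAC21ABB2
  rot[14] = 2$BA00AAC21ABB21
  rot[15] = $BA00AAC21ABB212
Sorted (with $ < everything):
  sorted[0] = $BA00AAC21ABB212  (last char: '2')
  sorted[1] = 00AAC21ABB212$BA  (last char: 'A')
  sorted[2] = 0AAC21ABB212$BA0  (last char: '0')
  sorted[3] = 12$BA00AAC21ABB2  (last char: '2')
  sorted[4] = 1ABB212$BA00AAC2  (last char: '2')
  sorted[5] = 2$BA00AAC21ABB21  (last char: '1')
  sorted[6] = 212$BA00AAC21ABB  (last char: 'B')
  sorted[7] = 21ABB212$BA00AAC  (last char: 'C')
  sorted[8] = A00AAC21ABB212$B  (last char: 'B')
  sorted[9] = AAC21ABB212$BA00  (last char: '0')
  sorted[10] = ABB212$BA00AAC21  (last char: '1')
  sorted[11] = AC21ABB212$BA00A  (last char: 'A')
  sorted[12] = B212$BA00AAC21AB  (last char: 'B')
  sorted[13] = BA00AAC21ABB212$  (last char: '$')
  sorted[14] = BB212$BA00AAC21A  (last char: 'A')
  sorted[15] = C21ABB212$BA00AA  (last char: 'A')
Last column: 2A0221BCB01AB$AA
Original string S is at sorted index 13

Answer: 2A0221BCB01AB$AA
13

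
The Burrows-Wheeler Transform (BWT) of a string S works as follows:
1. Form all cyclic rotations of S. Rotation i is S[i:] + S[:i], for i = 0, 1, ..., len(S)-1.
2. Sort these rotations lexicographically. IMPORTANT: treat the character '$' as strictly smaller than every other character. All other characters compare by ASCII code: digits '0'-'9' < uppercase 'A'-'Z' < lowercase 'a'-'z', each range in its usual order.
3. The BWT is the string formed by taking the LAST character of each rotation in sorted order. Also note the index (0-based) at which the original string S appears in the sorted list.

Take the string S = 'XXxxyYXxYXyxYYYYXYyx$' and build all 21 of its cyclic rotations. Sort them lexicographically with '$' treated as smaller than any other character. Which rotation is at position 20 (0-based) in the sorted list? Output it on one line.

Answer: yxYYYYXYyx$XXxxyYXxYX

Derivation:
All 21 rotations (rotation i = S[i:]+S[:i]):
  rot[0] = XXxxyYXxYXyxYYYYXYyx$
  rot[1] = XxxyYXxYXyxYYYYXYyx$X
  rot[2] = xxyYXxYXyxYYYYXYyx$XX
  rot[3] = xyYXxYXyxYYYYXYyx$XXx
  rot[4] = yYXxYXyxYYYYXYyx$XXxx
  rot[5] = YXxYXyxYYYYXYyx$XXxxy
  rot[6] = XxYXyxYYYYXYyx$XXxxyY
  rot[7] = xYXyxYYYYXYyx$XXxxyYX
  rot[8] = YXyxYYYYXYyx$XXxxyYXx
  rot[9] = XyxYYYYXYyx$XXxxyYXxY
  rot[10] = yxYYYYXYyx$XXxxyYXxYX
  rot[11] = xYYYYXYyx$XXxxyYXxYXy
  rot[12] = YYYYXYyx$XXxxyYXxYXyx
  rot[13] = YYYXYyx$XXxxyYXxYXyxY
  rot[14] = YYXYyx$XXxxyYXxYXyxYY
  rot[15] = YXYyx$XXxxyYXxYXyxYYY
  rot[16] = XYyx$XXxxyYXxYXyxYYYY
  rot[17] = Yyx$XXxxyYXxYXyxYYYYX
  rot[18] = yx$XXxxyYXxYXyxYYYYXY
  rot[19] = x$XXxxyYXxYXyxYYYYXYy
  rot[20] = $XXxxyYXxYXyxYYYYXYyx
Sorted (with $ < everything):
  sorted[0] = $XXxxyYXxYXyxYYYYXYyx
  sorted[1] = XXxxyYXxYXyxYYYYXYyx$
  sorted[2] = XYyx$XXxxyYXxYXyxYYYY
  sorted[3] = XxYXyxYYYYXYyx$XXxxyY
  sorted[4] = XxxyYXxYXyxYYYYXYyx$X
  sorted[5] = XyxYYYYXYyx$XXxxyYXxY
  sorted[6] = YXYyx$XXxxyYXxYXyxYYY
  sorted[7] = YXxYXyxYYYYXYyx$XXxxy
  sorted[8] = YXyxYYYYXYyx$XXxxyYXx
  sorted[9] = YYXYyx$XXxxyYXxYXyxYY
  sorted[10] = YYYXYyx$XXxxyYXxYXyxY
  sorted[11] = YYYYXYyx$XXxxyYXxYXyx
  sorted[12] = Yyx$XXxxyYXxYXyxYYYYX
  sorted[13] = x$XXxxyYXxYXyxYYYYXYy
  sorted[14] = xYXyxYYYYXYyx$XXxxyYX
  sorted[15] = xYYYYXYyx$XXxxyYXxYXy
  sorted[16] = xxyYXxYXyxYYYYXYyx$XX
  sorted[17] = xyYXxYXyxYYYYXYyx$XXx
  sorted[18] = yYXxYXyxYYYYXYyx$XXxx
  sorted[19] = yx$XXxxyYXxYXyxYYYYXY
  sorted[20] = yxYYYYXYyx$XXxxyYXxYX
sorted[20] = yxYYYYXYyx$XXxxyYXxYX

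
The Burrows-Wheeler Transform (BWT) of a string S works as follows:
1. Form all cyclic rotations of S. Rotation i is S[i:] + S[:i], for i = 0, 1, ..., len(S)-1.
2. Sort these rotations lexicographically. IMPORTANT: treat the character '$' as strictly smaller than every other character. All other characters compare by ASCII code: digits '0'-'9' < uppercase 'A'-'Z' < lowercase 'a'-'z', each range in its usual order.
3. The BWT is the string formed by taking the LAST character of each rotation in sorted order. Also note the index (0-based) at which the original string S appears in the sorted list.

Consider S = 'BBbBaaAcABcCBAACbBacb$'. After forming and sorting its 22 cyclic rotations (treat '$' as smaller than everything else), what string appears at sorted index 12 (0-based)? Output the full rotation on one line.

All 22 rotations (rotation i = S[i:]+S[:i]):
  rot[0] = BBbBaaAcABcCBAACbBacb$
  rot[1] = BbBaaAcABcCBAACbBacb$B
  rot[2] = bBaaAcABcCBAACbBacb$BB
  rot[3] = BaaAcABcCBAACbBacb$BBb
  rot[4] = aaAcABcCBAACbBacb$BBbB
  rot[5] = aAcABcCBAACbBacb$BBbBa
  rot[6] = AcABcCBAACbBacb$BBbBaa
  rot[7] = cABcCBAACbBacb$BBbBaaA
  rot[8] = ABcCBAACbBacb$BBbBaaAc
  rot[9] = BcCBAACbBacb$BBbBaaAcA
  rot[10] = cCBAACbBacb$BBbBaaAcAB
  rot[11] = CBAACbBacb$BBbBaaAcABc
  rot[12] = BAACbBacb$BBbBaaAcABcC
  rot[13] = AACbBacb$BBbBaaAcABcCB
  rot[14] = ACbBacb$BBbBaaAcABcCBA
  rot[15] = CbBacb$BBbBaaAcABcCBAA
  rot[16] = bBacb$BBbBaaAcABcCBAAC
  rot[17] = Bacb$BBbBaaAcABcCBAACb
  rot[18] = acb$BBbBaaAcABcCBAACbB
  rot[19] = cb$BBbBaaAcABcCBAACbBa
  rot[20] = b$BBbBaaAcABcCBAACbBac
  rot[21] = $BBbBaaAcABcCBAACbBacb
Sorted (with $ < everything):
  sorted[0] = $BBbBaaAcABcCBAACbBacb
  sorted[1] = AACbBacb$BBbBaaAcABcCB
  sorted[2] = ABcCBAACbBacb$BBbBaaAc
  sorted[3] = ACbBacb$BBbBaaAcABcCBA
  sorted[4] = AcABcCBAACbBacb$BBbBaa
  sorted[5] = BAACbBacb$BBbBaaAcABcC
  sorted[6] = BBbBaaAcABcCBAACbBacb$
  sorted[7] = BaaAcABcCBAACbBacb$BBb
  sorted[8] = Bacb$BBbBaaAcABcCBAACb
  sorted[9] = BbBaaAcABcCBAACbBacb$B
  sorted[10] = BcCBAACbBacb$BBbBaaAcA
  sorted[11] = CBAACbBacb$BBbBaaAcABc
  sorted[12] = CbBacb$BBbBaaAcABcCBAA
  sorted[13] = aAcABcCBAACbBacb$BBbBa
  sorted[14] = aaAcABcCBAACbBacb$BBbB
  sorted[15] = acb$BBbBaaAcABcCBAACbB
  sorted[16] = b$BBbBaaAcABcCBAACbBac
  sorted[17] = bBaaAcABcCBAACbBacb$BB
  sorted[18] = bBacb$BBbBaaAcABcCBAAC
  sorted[19] = cABcCBAACbBacb$BBbBaaA
  sorted[20] = cCBAACbBacb$BBbBaaAcAB
  sorted[21] = cb$BBbBaaAcABcCBAACbBa
sorted[12] = CbBacb$BBbBaaAcABcCBAA

Answer: CbBacb$BBbBaaAcABcCBAA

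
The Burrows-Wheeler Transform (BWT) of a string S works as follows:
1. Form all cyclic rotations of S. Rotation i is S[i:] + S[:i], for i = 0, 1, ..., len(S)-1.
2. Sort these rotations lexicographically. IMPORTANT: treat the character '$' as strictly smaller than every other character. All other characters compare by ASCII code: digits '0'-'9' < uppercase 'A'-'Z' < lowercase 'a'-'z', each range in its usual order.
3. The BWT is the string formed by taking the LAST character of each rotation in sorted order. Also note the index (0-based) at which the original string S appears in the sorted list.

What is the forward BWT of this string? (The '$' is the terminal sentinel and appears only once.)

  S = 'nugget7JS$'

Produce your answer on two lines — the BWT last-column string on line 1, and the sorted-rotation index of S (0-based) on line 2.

All 10 rotations (rotation i = S[i:]+S[:i]):
  rot[0] = nugget7JS$
  rot[1] = ugget7JS$n
  rot[2] = gget7JS$nu
  rot[3] = get7JS$nug
  rot[4] = et7JS$nugg
  rot[5] = t7JS$nugge
  rot[6] = 7JS$nugget
  rot[7] = JS$nugget7
  rot[8] = S$nugget7J
  rot[9] = $nugget7JS
Sorted (with $ < everything):
  sorted[0] = $nugget7JS  (last char: 'S')
  sorted[1] = 7JS$nugget  (last char: 't')
  sorted[2] = JS$nugget7  (last char: '7')
  sorted[3] = S$nugget7J  (last char: 'J')
  sorted[4] = et7JS$nugg  (last char: 'g')
  sorted[5] = get7JS$nug  (last char: 'g')
  sorted[6] = gget7JS$nu  (last char: 'u')
  sorted[7] = nugget7JS$  (last char: '$')
  sorted[8] = t7JS$nugge  (last char: 'e')
  sorted[9] = ugget7JS$n  (last char: 'n')
Last column: St7Jggu$en
Original string S is at sorted index 7

Answer: St7Jggu$en
7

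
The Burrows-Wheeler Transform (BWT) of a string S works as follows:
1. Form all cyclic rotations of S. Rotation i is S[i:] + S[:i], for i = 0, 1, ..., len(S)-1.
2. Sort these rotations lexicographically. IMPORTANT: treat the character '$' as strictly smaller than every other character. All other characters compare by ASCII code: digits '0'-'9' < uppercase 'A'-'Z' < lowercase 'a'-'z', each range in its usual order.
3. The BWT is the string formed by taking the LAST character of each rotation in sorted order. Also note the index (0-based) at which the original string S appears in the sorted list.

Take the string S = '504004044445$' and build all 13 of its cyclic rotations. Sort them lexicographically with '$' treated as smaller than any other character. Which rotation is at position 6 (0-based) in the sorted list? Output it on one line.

Answer: 4044445$50400

Derivation:
All 13 rotations (rotation i = S[i:]+S[:i]):
  rot[0] = 504004044445$
  rot[1] = 04004044445$5
  rot[2] = 4004044445$50
  rot[3] = 004044445$504
  rot[4] = 04044445$5040
  rot[5] = 4044445$50400
  rot[6] = 044445$504004
  rot[7] = 44445$5040040
  rot[8] = 4445$50400404
  rot[9] = 445$504004044
  rot[10] = 45$5040040444
  rot[11] = 5$50400404444
  rot[12] = $504004044445
Sorted (with $ < everything):
  sorted[0] = $504004044445
  sorted[1] = 004044445$504
  sorted[2] = 04004044445$5
  sorted[3] = 04044445$5040
  sorted[4] = 044445$504004
  sorted[5] = 4004044445$50
  sorted[6] = 4044445$50400
  sorted[7] = 44445$5040040
  sorted[8] = 4445$50400404
  sorted[9] = 445$504004044
  sorted[10] = 45$5040040444
  sorted[11] = 5$50400404444
  sorted[12] = 504004044445$
sorted[6] = 4044445$50400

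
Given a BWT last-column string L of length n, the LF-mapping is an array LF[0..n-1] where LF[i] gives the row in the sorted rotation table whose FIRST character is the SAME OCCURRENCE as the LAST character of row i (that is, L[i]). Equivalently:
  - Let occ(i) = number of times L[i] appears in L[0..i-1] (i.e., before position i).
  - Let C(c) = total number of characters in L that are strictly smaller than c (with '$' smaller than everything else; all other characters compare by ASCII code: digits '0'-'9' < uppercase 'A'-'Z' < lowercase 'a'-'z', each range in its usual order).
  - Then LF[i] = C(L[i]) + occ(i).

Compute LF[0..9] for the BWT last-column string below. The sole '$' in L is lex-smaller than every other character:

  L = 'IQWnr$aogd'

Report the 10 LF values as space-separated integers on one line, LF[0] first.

Answer: 1 2 3 7 9 0 4 8 6 5

Derivation:
Char counts: '$':1, 'I':1, 'Q':1, 'W':1, 'a':1, 'd':1, 'g':1, 'n':1, 'o':1, 'r':1
C (first-col start): C('$')=0, C('I')=1, C('Q')=2, C('W')=3, C('a')=4, C('d')=5, C('g')=6, C('n')=7, C('o')=8, C('r')=9
L[0]='I': occ=0, LF[0]=C('I')+0=1+0=1
L[1]='Q': occ=0, LF[1]=C('Q')+0=2+0=2
L[2]='W': occ=0, LF[2]=C('W')+0=3+0=3
L[3]='n': occ=0, LF[3]=C('n')+0=7+0=7
L[4]='r': occ=0, LF[4]=C('r')+0=9+0=9
L[5]='$': occ=0, LF[5]=C('$')+0=0+0=0
L[6]='a': occ=0, LF[6]=C('a')+0=4+0=4
L[7]='o': occ=0, LF[7]=C('o')+0=8+0=8
L[8]='g': occ=0, LF[8]=C('g')+0=6+0=6
L[9]='d': occ=0, LF[9]=C('d')+0=5+0=5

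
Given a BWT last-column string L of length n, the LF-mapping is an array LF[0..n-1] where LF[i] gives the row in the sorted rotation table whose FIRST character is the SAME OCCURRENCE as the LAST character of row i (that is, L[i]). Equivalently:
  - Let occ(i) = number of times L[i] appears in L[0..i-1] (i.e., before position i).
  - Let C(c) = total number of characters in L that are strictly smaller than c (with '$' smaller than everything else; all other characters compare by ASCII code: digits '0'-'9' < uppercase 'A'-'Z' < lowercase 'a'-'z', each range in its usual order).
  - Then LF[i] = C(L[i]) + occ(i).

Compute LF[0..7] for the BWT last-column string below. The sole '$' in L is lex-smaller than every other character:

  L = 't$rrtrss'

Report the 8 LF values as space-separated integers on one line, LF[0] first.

Answer: 6 0 1 2 7 3 4 5

Derivation:
Char counts: '$':1, 'r':3, 's':2, 't':2
C (first-col start): C('$')=0, C('r')=1, C('s')=4, C('t')=6
L[0]='t': occ=0, LF[0]=C('t')+0=6+0=6
L[1]='$': occ=0, LF[1]=C('$')+0=0+0=0
L[2]='r': occ=0, LF[2]=C('r')+0=1+0=1
L[3]='r': occ=1, LF[3]=C('r')+1=1+1=2
L[4]='t': occ=1, LF[4]=C('t')+1=6+1=7
L[5]='r': occ=2, LF[5]=C('r')+2=1+2=3
L[6]='s': occ=0, LF[6]=C('s')+0=4+0=4
L[7]='s': occ=1, LF[7]=C('s')+1=4+1=5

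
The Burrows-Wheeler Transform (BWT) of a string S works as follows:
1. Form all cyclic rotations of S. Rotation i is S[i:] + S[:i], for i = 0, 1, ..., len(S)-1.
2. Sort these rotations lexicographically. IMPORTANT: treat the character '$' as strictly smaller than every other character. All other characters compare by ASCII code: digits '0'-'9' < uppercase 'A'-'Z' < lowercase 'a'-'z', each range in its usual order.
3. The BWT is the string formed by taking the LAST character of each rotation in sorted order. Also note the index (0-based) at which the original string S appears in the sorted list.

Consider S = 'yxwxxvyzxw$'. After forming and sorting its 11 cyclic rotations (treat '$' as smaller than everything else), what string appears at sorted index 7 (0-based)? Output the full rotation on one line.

All 11 rotations (rotation i = S[i:]+S[:i]):
  rot[0] = yxwxxvyzxw$
  rot[1] = xwxxvyzxw$y
  rot[2] = wxxvyzxw$yx
  rot[3] = xxvyzxw$yxw
  rot[4] = xvyzxw$yxwx
  rot[5] = vyzxw$yxwxx
  rot[6] = yzxw$yxwxxv
  rot[7] = zxw$yxwxxvy
  rot[8] = xw$yxwxxvyz
  rot[9] = w$yxwxxvyzx
  rot[10] = $yxwxxvyzxw
Sorted (with $ < everything):
  sorted[0] = $yxwxxvyzxw
  sorted[1] = vyzxw$yxwxx
  sorted[2] = w$yxwxxvyzx
  sorted[3] = wxxvyzxw$yx
  sorted[4] = xvyzxw$yxwx
  sorted[5] = xw$yxwxxvyz
  sorted[6] = xwxxvyzxw$y
  sorted[7] = xxvyzxw$yxw
  sorted[8] = yxwxxvyzxw$
  sorted[9] = yzxw$yxwxxv
  sorted[10] = zxw$yxwxxvy
sorted[7] = xxvyzxw$yxw

Answer: xxvyzxw$yxw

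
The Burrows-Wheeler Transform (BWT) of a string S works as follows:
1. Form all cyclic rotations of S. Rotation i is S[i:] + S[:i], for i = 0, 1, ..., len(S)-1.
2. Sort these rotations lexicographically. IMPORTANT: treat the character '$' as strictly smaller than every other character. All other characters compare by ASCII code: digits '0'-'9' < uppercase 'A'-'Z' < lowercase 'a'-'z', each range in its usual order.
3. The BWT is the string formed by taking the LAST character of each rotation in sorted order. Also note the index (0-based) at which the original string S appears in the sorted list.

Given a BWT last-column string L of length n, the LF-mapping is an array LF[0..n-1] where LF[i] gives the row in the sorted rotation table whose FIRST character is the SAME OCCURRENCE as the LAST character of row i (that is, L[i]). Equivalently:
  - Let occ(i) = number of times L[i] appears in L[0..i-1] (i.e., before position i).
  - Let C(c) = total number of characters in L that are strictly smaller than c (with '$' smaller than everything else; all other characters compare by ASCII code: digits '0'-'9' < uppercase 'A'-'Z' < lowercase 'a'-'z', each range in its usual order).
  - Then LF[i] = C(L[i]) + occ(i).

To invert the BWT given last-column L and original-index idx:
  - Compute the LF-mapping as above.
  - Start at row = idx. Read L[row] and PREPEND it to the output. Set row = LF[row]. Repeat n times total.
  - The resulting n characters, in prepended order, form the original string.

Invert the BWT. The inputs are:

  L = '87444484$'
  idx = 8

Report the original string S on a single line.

Answer: 87444448$

Derivation:
LF mapping: 7 6 1 2 3 4 8 5 0
Walk LF starting at row 8, prepending L[row]:
  step 1: row=8, L[8]='$', prepend. Next row=LF[8]=0
  step 2: row=0, L[0]='8', prepend. Next row=LF[0]=7
  step 3: row=7, L[7]='4', prepend. Next row=LF[7]=5
  step 4: row=5, L[5]='4', prepend. Next row=LF[5]=4
  step 5: row=4, L[4]='4', prepend. Next row=LF[4]=3
  step 6: row=3, L[3]='4', prepend. Next row=LF[3]=2
  step 7: row=2, L[2]='4', prepend. Next row=LF[2]=1
  step 8: row=1, L[1]='7', prepend. Next row=LF[1]=6
  step 9: row=6, L[6]='8', prepend. Next row=LF[6]=8
Reversed output: 87444448$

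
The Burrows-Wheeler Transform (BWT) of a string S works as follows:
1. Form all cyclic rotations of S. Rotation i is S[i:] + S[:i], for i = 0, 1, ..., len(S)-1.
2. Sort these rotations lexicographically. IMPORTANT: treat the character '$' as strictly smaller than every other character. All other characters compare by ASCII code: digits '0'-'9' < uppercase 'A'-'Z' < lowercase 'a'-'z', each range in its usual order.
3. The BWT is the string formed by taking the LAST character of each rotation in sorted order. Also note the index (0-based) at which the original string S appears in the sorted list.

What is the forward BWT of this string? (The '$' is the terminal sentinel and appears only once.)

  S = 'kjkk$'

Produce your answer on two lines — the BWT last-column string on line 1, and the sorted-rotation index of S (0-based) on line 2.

All 5 rotations (rotation i = S[i:]+S[:i]):
  rot[0] = kjkk$
  rot[1] = jkk$k
  rot[2] = kk$kj
  rot[3] = k$kjk
  rot[4] = $kjkk
Sorted (with $ < everything):
  sorted[0] = $kjkk  (last char: 'k')
  sorted[1] = jkk$k  (last char: 'k')
  sorted[2] = k$kjk  (last char: 'k')
  sorted[3] = kjkk$  (last char: '$')
  sorted[4] = kk$kj  (last char: 'j')
Last column: kkk$j
Original string S is at sorted index 3

Answer: kkk$j
3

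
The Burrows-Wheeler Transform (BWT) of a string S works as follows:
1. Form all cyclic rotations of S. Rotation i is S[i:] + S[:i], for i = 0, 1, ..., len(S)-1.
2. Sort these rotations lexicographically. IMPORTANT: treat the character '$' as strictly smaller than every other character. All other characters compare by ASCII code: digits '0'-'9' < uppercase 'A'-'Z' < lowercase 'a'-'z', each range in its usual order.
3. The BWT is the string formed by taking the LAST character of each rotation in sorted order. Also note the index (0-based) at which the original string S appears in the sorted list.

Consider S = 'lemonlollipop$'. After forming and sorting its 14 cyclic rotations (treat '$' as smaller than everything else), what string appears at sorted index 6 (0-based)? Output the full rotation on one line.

Answer: lollipop$lemon

Derivation:
All 14 rotations (rotation i = S[i:]+S[:i]):
  rot[0] = lemonlollipop$
  rot[1] = emonlollipop$l
  rot[2] = monlollipop$le
  rot[3] = onlollipop$lem
  rot[4] = nlollipop$lemo
  rot[5] = lollipop$lemon
  rot[6] = ollipop$lemonl
  rot[7] = llipop$lemonlo
  rot[8] = lipop$lemonlol
  rot[9] = ipop$lemonloll
  rot[10] = pop$lemonlolli
  rot[11] = op$lemonlollip
  rot[12] = p$lemonlollipo
  rot[13] = $lemonlollipop
Sorted (with $ < everything):
  sorted[0] = $lemonlollipop
  sorted[1] = emonlollipop$l
  sorted[2] = ipop$lemonloll
  sorted[3] = lemonlollipop$
  sorted[4] = lipop$lemonlol
  sorted[5] = llipop$lemonlo
  sorted[6] = lollipop$lemon
  sorted[7] = monlollipop$le
  sorted[8] = nlollipop$lemo
  sorted[9] = ollipop$lemonl
  sorted[10] = onlollipop$lem
  sorted[11] = op$lemonlollip
  sorted[12] = p$lemonlollipo
  sorted[13] = pop$lemonlolli
sorted[6] = lollipop$lemon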